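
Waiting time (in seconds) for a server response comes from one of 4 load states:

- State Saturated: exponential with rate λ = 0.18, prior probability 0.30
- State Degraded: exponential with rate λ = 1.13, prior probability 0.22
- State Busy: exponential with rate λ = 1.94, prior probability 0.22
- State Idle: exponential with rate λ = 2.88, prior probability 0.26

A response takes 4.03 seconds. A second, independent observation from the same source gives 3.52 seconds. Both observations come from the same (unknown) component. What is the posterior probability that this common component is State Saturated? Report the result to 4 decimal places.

P(component k | x) = P(Z=k)·f_k(x) / marginal(x), where marginal(x) = Σ_j P(Z=j)·f_j(x).
Since both observations come from the same component, the likelihood for component k is f_k(x₁)·f_k(x₂).
  L_Saturated = [0.18·e^(−0.18·4.03) = 0.18·e^(−0.7254) = 0.0871436] × [0.095522] = 0.00832413
  L_Degraded = [1.13·e^(−1.13·4.03) = 1.13·e^(−4.5539) = 0.0118945] × [0.0211655] = 0.000251752
  L_Busy = [1.94·e^(−1.94·4.03) = 1.94·e^(−7.8182) = 0.00078055] × [0.00209938] = 1.63867e-06
  L_Idle = [2.88·e^(−2.88·4.03) = 2.88·e^(−11.6064) = 2.62299e-05] × [0.000113943] = 2.98872e-09
Weight by the priors:
  P(Z=Saturated)·L_Saturated = 0.30 × 0.00832413 = 0.00249724
  P(Z=Degraded)·L_Degraded = 0.22 × 0.000251752 = 5.53855e-05
  P(Z=Busy)·L_Busy = 0.22 × 1.63867e-06 = 3.60508e-07
  P(Z=Idle)·L_Idle = 0.26 × 2.98872e-09 = 7.77068e-10
Normaliser: 0.00249724 + 5.53855e-05 + 3.60508e-07 + 7.77068e-10 = 0.00255299
So the posterior for State Saturated is 0.00249724 / 0.00255299 ≈ 0.9782.

0.9782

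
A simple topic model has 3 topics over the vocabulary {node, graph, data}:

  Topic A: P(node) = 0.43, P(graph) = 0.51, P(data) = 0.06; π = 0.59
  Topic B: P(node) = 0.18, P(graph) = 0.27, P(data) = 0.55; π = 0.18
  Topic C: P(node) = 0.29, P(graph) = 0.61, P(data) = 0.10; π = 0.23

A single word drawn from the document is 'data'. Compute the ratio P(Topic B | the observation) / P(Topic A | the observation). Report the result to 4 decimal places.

2.7966

Only the two components matter; the odds are (w_i f_i(x)) / (w_j f_j(x)).
Categorical probabilities:
  p_A = P(data | comp) = 0.06
  p_B = P(data | comp) = 0.55
  p_C = P(data | comp) = 0.10
Posterior odds = (w_B·p_B) / (w_A·p_A) = (0.18·0.55) / (0.59·0.06) = 0.099 / 0.0354 ≈ 2.7966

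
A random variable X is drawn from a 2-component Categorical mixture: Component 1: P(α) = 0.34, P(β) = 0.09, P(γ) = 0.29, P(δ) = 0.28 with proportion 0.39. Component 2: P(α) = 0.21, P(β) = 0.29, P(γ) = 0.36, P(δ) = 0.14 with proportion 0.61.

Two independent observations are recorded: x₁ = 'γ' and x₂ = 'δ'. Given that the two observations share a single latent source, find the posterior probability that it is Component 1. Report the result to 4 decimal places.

Apply Bayes' rule: the posterior for each component is proportional to its prior times its likelihood at x.
Since both observations come from the same component, the likelihood for component k is f_k(x₁)·f_k(x₂).
  f_1 = [0.29] × [0.28] = 0.0812
  f_2 = [0.36] × [0.14] = 0.0504
Prior × likelihood for each component:
  π_1·f_1 = 0.39 × 0.0812 = 0.031668
  π_2·f_2 = 0.61 × 0.0504 = 0.030744
Sum: 0.031668 + 0.030744 = 0.062412
P(Component 1 | data) = 0.031668 / 0.062412 ≈ 0.5074

0.5074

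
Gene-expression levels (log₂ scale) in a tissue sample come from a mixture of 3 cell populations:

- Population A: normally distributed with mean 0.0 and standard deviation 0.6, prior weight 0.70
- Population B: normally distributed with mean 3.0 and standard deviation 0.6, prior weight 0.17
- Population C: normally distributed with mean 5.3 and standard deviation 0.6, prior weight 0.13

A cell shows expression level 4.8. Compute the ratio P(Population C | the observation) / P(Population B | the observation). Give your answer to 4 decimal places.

Only the two components matter; the odds are (π_i f_i(x)) / (π_j f_j(x)).
Component likelihoods at x = 4.8:
  f_A = (1/(0.6·√(2π)))·exp(−(4.8−0.0)²/(2·0.6²)) = 0.664904·exp(-32.00000) = 8.42045e-15
  f_B = (1/(0.6·√(2π)))·exp(−(4.8−3.0)²/(2·0.6²)) = 0.664904·exp(-4.50000) = 0.00738641
  f_C = (1/(0.6·√(2π)))·exp(−(4.8−5.3)²/(2·0.6²)) = 0.664904·exp(-0.34722) = 0.469853
0.0610809 / 0.00125569 ≈ 48.6433

48.6433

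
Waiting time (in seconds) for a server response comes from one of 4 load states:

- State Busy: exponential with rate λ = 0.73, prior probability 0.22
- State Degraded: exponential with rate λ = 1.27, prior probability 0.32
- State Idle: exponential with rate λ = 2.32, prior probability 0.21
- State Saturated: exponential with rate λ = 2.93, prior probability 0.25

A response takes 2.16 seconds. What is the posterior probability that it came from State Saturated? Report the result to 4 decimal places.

Apply Bayes' rule: the posterior for each component is proportional to its prior times its likelihood at x.
Component likelihoods at x = 2.16 seconds:
  p_Busy = 0.73·e^(−0.73·2.16) = 0.73·e^(−1.5768) = 0.150844
  p_Degraded = 1.27·e^(−1.27·2.16) = 1.27·e^(−2.7432) = 0.0817423
  p_Idle = 2.32·e^(−2.32·2.16) = 2.32·e^(−5.0112) = 0.0154579
  p_Saturated = 2.93·e^(−2.93·2.16) = 2.93·e^(−6.3288) = 0.00522763
Multiply by the mixture weights:
  π_Busy·p_Busy = 0.22 × 0.150844 = 0.0331856
  π_Degraded·p_Degraded = 0.32 × 0.0817423 = 0.0261576
  π_Idle·p_Idle = 0.21 × 0.0154579 = 0.00324617
  π_Saturated·p_Saturated = 0.25 × 0.00522763 = 0.00130691
Sum: 0.0331856 + 0.0261576 + 0.00324617 + 0.00130691 = 0.0638962
P(State Saturated | data) ≈ 0.0205

0.0205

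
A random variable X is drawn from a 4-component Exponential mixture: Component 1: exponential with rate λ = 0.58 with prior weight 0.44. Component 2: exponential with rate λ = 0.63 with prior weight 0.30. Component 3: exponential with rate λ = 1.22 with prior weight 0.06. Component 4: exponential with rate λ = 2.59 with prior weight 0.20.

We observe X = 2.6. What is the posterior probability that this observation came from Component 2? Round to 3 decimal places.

The responsibility of component k is P(Z=k) f_k(x) divided by Σ_j P(Z=j) f_j(x).
Component likelihoods at x = 2.6:
  L_1 = 0.128384
  L_2 = 0.122452
  L_3 = 0.051142
  L_4 = 0.00308149
Multiply by the mixture weights:
  P(Z=1)·L_1 = 0.44 × 0.128384 = 0.0564891
  P(Z=2)·L_2 = 0.30 × 0.122452 = 0.0367356
  P(Z=3)·L_3 = 0.06 × 0.051142 = 0.00306852
  P(Z=4)·L_4 = 0.20 × 0.00308149 = 0.000616298
Denominator: 0.0564891 + 0.0367356 + 0.00306852 + 0.000616298 = 0.0969095
So the posterior for Component 2 is 0.0367356 / 0.0969095 ≈ 0.379.

0.379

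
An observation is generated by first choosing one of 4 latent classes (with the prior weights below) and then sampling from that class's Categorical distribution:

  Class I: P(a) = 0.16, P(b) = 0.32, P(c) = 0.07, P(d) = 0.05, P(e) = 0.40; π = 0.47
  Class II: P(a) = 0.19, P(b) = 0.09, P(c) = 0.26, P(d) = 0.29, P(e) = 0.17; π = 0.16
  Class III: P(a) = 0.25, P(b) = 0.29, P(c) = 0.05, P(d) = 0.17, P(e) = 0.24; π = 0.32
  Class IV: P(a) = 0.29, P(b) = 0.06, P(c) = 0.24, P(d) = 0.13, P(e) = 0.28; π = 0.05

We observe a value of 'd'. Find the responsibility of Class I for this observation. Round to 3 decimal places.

0.180

By Bayes' theorem, P(k | x) = P(Z=k) f_k(x) / Σ_j P(Z=j) f_j(x).
Evaluate each component's likelihood at the observed value:
  L_I = P(d | comp) = 0.05
  L_II = P(d | comp) = 0.29
  L_III = P(d | comp) = 0.17
  L_IV = P(d | comp) = 0.13
Unnormalised posteriors:
  P(Z=I)·L_I = 0.47 × 0.05 = 0.0235
  P(Z=II)·L_II = 0.16 × 0.29 = 0.0464
  P(Z=III)·L_III = 0.32 × 0.17 = 0.0544
  P(Z=IV)·L_IV = 0.05 × 0.13 = 0.0065
Evidence: 0.0235 + 0.0464 + 0.0544 + 0.0065 = 0.1308
Responsibility of Class I: 0.0235 / 0.1308 ≈ 0.180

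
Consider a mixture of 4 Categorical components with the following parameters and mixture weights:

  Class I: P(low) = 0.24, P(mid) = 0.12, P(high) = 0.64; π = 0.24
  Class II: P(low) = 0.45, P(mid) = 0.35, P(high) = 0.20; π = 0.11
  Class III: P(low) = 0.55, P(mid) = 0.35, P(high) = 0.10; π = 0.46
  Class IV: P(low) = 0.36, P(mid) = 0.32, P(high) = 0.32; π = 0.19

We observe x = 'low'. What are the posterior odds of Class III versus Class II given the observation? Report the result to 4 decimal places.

Posterior odds = (P(Z=i) f_i(x)) / (P(Z=j) f_j(x)); the normalising sum cancels.
Categorical probabilities:
  L_I = P(low | comp) = 0.24
  L_II = P(low | comp) = 0.45
  L_III = P(low | comp) = 0.55
  L_IV = P(low | comp) = 0.36
Posterior odds = (P(Z=III)·L_III) / (P(Z=II)·L_II) = (0.46·0.55) / (0.11·0.45) = 0.253 / 0.0495 ≈ 5.1111

5.1111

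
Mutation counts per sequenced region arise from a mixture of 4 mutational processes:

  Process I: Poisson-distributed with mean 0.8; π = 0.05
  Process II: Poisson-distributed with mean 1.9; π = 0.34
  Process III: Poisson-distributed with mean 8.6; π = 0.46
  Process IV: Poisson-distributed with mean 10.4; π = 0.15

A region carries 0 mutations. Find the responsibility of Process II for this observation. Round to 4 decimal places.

By Bayes' theorem, P(k | x) = w_k f_k(x) / Σ_j w_j f_j(x).
Poisson probabilities:
  p_I = e^(−0.8)·0.8^0/0! = 0.449329
  p_II = e^(−1.9)·1.9^0/0! = 0.149569
  p_III = e^(−8.6)·8.6^0/0! = 0.000184106
  p_IV = e^(−10.4)·10.4^0/0! = 3.04325e-05
Unnormalised posteriors:
  w_I·p_I = 0.05 × 0.449329 = 0.0224664
  w_II·p_II = 0.34 × 0.149569 = 0.0508533
  w_III·p_III = 0.46 × 0.000184106 = 8.46887e-05
  w_IV·p_IV = 0.15 × 3.04325e-05 = 4.56487e-06
Normaliser: 0.0224664 + 0.0508533 + 8.46887e-05 + 4.56487e-06 = 0.073409
So the posterior for Process II is 0.0508533 / 0.073409 ≈ 0.6927.

0.6927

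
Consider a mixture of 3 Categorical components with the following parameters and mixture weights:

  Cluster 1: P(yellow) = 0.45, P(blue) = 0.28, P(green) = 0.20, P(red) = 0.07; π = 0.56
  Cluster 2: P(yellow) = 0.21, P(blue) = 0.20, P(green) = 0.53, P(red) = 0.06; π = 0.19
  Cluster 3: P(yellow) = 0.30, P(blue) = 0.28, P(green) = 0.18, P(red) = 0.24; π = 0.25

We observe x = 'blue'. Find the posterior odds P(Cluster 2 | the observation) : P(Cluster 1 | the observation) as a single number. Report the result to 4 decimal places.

Posterior odds = (π_i f_i(x)) / (π_j f_j(x)); the normalising sum cancels.
Component likelihoods at x = 'blue':
  f_1 = 0.28
  f_2 = 0.2
  f_3 = 0.28
Posterior odds = (π_2·f_2) / (π_1·f_1) = (0.19·0.2) / (0.56·0.28) = 0.038 / 0.1568 ≈ 0.2423

0.2423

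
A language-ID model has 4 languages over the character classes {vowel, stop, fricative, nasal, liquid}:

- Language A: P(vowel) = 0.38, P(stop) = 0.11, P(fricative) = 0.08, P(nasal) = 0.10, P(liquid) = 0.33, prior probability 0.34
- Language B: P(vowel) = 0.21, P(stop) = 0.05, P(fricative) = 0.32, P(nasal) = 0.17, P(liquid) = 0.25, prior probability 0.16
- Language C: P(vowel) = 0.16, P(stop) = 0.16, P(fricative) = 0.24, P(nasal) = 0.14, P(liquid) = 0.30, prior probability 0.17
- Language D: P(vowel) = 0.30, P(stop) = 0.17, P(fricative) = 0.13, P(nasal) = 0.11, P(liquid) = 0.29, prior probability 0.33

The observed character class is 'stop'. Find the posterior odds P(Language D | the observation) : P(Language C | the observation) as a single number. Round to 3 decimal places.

Since P(k|x) ∝ π_k f_k(x), the posterior odds are π_i f_i(x) / (π_j f_j(x)).
Component likelihoods at x = 'stop':
  p_A = P(stop | comp) = 0.11
  p_B = P(stop | comp) = 0.05
  p_C = P(stop | comp) = 0.16
  p_D = P(stop | comp) = 0.17
Posterior odds = (π_D·p_D) / (π_C·p_C) = (0.33·0.17) / (0.17·0.16) = 0.0561 / 0.0272 ≈ 2.062

2.062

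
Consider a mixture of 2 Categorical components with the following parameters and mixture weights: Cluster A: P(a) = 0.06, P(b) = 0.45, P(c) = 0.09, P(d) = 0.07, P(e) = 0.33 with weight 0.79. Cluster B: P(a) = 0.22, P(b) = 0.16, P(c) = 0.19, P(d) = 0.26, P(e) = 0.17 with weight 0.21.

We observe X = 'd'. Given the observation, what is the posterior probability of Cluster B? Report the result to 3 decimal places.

Apply Bayes' rule: the posterior for each component is proportional to its prior times its likelihood at x.
Evaluate each component's likelihood at the observed value:
  L_A = P(d | comp) = 0.07
  L_B = P(d | comp) = 0.26
Weight by the priors:
  π_A·L_A = 0.79 × 0.07 = 0.0553
  π_B·L_B = 0.21 × 0.26 = 0.0546
Normaliser: 0.0553 + 0.0546 = 0.1099
Responsibility of Cluster B: 0.0546 / 0.1099 ≈ 0.497

0.497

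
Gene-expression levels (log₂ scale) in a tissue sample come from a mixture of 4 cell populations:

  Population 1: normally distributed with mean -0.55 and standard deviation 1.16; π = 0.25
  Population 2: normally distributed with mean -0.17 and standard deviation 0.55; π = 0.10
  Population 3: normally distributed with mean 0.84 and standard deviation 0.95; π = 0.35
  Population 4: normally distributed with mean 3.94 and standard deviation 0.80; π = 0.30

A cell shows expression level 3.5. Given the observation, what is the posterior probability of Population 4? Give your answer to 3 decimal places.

0.976

Apply Bayes' rule: the posterior for each component is proportional to its prior times its likelihood at x.
Evaluate each component's likelihood at the observed value:
  p_1 = (1/(1.16·√(2π)))·exp(−(3.5−-0.55)²/(2·1.16²)) = 0.343916·exp(-6.09486) = 0.000775329
  p_2 = (1/(0.55·√(2π)))·exp(−(3.5−-0.17)²/(2·0.55²)) = 0.725350·exp(-22.26264) = 1.55598e-10
  p_3 = (1/(0.95·√(2π)))·exp(−(3.5−0.84)²/(2·0.95²)) = 0.419939·exp(-3.92000) = 0.00833205
  p_4 = (1/(0.80·√(2π)))·exp(−(3.5−3.94)²/(2·0.80²)) = 0.498678·exp(-0.15125) = 0.42868
Weight by the priors:
  π_1·p_1 = 0.25 × 0.000775329 = 0.000193832
  π_2·p_2 = 0.10 × 1.55598e-10 = 1.55598e-11
  π_3·p_3 = 0.35 × 0.00833205 = 0.00291622
  π_4·p_4 = 0.30 × 0.42868 = 0.128604
Evidence: 0.000193832 + 1.55598e-11 + 0.00291622 + 0.128604 = 0.131714
So the posterior for Population 4 is 0.128604 / 0.131714 ≈ 0.976.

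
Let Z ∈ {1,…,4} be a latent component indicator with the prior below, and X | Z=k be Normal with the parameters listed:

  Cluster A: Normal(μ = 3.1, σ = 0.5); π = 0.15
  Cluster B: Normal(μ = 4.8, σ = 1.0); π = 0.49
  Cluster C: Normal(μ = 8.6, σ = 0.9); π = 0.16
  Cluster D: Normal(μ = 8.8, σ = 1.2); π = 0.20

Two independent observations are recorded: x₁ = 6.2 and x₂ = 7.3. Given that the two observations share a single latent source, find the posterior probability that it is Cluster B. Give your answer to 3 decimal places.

P(component k | x) = w_k·f_k(x) / marginal(x), where marginal(x) = Σ_j w_j·f_j(x).
Since both observations come from the same component, the likelihood for component k is f_k(x₁)·f_k(x₂).
  L_A = [(1/(0.5·√(2π)))·exp(−(6.2−3.1)²/(2·0.5²)) = 0.797885·exp(-19.22000) = 3.58757e-09] × [3.80216e-16] = 1.36405e-24
  L_B = [(1/(1.0·√(2π)))·exp(−(6.2−4.8)²/(2·1.0²)) = 0.398942·exp(-0.98000) = 0.149727] × [0.0175283] = 0.00262447
  L_C = [(1/(0.9·√(2π)))·exp(−(6.2−8.6)²/(2·0.9²)) = 0.443269·exp(-3.55556) = 0.0126622] × [0.156173] = 0.0019775
  L_D = [(1/(1.2·√(2π)))·exp(−(6.2−8.8)²/(2·1.2²)) = 0.332452·exp(-2.34722) = 0.0317939] × [0.152208] = 0.00483927
Multiply by the mixture weights:
  w_A·L_A = 0.15 × 1.36405e-24 = 2.04608e-25
  w_B·L_B = 0.49 × 0.00262447 = 0.00128599
  w_C·L_C = 0.16 × 0.0019775 = 0.0003164
  w_D·L_D = 0.20 × 0.00483927 = 0.000967853
Marginal: 2.04608e-25 + 0.00128599 + 0.0003164 + 0.000967853 = 0.00257024
Responsibility of Cluster B: 0.00128599 / 0.00257024 ≈ 0.500

0.500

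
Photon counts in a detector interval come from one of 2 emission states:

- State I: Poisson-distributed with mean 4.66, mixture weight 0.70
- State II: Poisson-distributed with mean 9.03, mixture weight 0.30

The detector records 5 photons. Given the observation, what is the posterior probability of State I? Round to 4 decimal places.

The responsibility of component k is π_k f_k(x) divided by Σ_j π_j f_j(x).
Evaluate each component's likelihood at the observed value:
  f_I = 0.173355
  f_II = 0.0599209
Prior × likelihood for each component:
  π_I·f_I = 0.70 × 0.173355 = 0.121348
  π_II·f_II = 0.30 × 0.0599209 = 0.0179763
Evidence: 0.121348 + 0.0179763 = 0.139325
Responsibility of State I: 0.121348 / 0.139325 ≈ 0.8710

0.8710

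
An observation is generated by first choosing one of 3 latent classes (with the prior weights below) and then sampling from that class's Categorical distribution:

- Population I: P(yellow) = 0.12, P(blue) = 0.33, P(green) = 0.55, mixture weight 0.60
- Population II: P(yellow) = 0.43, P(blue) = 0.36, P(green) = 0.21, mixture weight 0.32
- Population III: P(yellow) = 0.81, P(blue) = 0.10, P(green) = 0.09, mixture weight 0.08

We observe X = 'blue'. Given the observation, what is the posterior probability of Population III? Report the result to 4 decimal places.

Apply Bayes' rule: the posterior for each component is proportional to its prior times its likelihood at x.
Component likelihoods at x = 'blue':
  f_I = P(blue | comp) = 0.33
  f_II = P(blue | comp) = 0.36
  f_III = P(blue | comp) = 0.10
Prior × likelihood for each component:
  π_I·f_I = 0.60 × 0.33 = 0.198
  π_II·f_II = 0.32 × 0.36 = 0.1152
  π_III·f_III = 0.08 × 0.1 = 0.008
Denominator: 0.198 + 0.1152 + 0.008 = 0.3212
P(Population III | the observation) ≈ 0.0249

0.0249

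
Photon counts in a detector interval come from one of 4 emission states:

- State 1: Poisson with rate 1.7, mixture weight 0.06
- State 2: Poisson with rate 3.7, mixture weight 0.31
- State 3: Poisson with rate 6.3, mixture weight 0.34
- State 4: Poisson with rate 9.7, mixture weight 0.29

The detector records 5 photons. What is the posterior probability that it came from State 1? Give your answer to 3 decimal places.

0.012

The responsibility of component k is π_k f_k(x) divided by Σ_j π_j f_j(x).
Component likelihoods at x = 5 photons:
  f_1 = e^(−1.7)·1.7^5/5! = 0.0216154
  f_2 = e^(−3.7)·3.7^5/5! = 0.142869
  f_3 = e^(−6.3)·6.3^5/5! = 0.151868
  f_4 = e^(−9.7)·9.7^5/5! = 0.0438552
Prior × likelihood for each component:
  π_1·f_1 = 0.06 × 0.0216154 = 0.00129692
  π_2·f_2 = 0.31 × 0.142869 = 0.0442894
  π_3·f_3 = 0.34 × 0.151868 = 0.0516351
  π_4·f_4 = 0.29 × 0.0438552 = 0.012718
Denominator: 0.00129692 + 0.0442894 + 0.0516351 + 0.012718 = 0.109939
P(State 1 | x) ≈ 0.012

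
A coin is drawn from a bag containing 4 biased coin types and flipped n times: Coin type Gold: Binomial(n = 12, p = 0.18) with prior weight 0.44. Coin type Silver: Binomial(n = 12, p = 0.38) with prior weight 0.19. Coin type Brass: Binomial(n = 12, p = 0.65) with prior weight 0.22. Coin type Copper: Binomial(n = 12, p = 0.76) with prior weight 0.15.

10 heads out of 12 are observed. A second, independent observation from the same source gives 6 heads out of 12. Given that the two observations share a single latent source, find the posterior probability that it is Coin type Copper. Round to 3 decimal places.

0.286

The responsibility of component k is π_k f_k(x) divided by Σ_j π_j f_j(x).
Since both observations come from the same component, the likelihood for component k is f_k(x₁)·f_k(x₂).
  L_Gold = [C(12,10)·0.18^10·0.82^2 = 66·3.57047e-08·0.6724 = 1.58452e-06] × [0.00955411] = 1.51386e-08
  L_Silver = [C(12,10)·0.38^10·0.62^2 = 66·6.27821e-05·0.3844 = 0.00159281] × [0.158024] = 0.000251702
  L_Brass = [C(12,10)·0.65^10·0.35^2 = 66·0.0134627·0.1225 = 0.108846] × [0.128103] = 0.0139436
  L_Copper = [C(12,10)·0.76^10·0.24^2 = 66·0.0642889·0.0576 = 0.244401] × [0.0340268] = 0.00831617
Unnormalised posteriors:
  π_Gold·L_Gold = 0.44 × 1.51386e-08 = 6.661e-09
  π_Silver·L_Silver = 0.19 × 0.000251702 = 4.78234e-05
  π_Brass·L_Brass = 0.22 × 0.0139436 = 0.00306759
  π_Copper·L_Copper = 0.15 × 0.00831617 = 0.00124743
Normaliser: 6.661e-09 + 4.78234e-05 + 0.00306759 + 0.00124743 = 0.00436284
P(Coin type Copper | x₁, x₂) = 0.00124743 / 0.00436284 ≈ 0.286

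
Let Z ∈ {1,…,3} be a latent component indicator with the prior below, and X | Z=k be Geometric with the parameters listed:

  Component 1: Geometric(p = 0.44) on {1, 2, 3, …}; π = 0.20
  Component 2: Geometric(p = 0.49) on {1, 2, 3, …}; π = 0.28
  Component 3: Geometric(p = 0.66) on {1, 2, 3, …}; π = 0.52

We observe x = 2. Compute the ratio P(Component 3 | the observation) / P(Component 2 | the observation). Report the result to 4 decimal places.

1.6676

Since P(k|x) ∝ P(Z=k) f_k(x), the posterior odds are P(Z=i) f_i(x) / (P(Z=j) f_j(x)).
Geometric probabilities:
  L_1 = 0.2464
  L_2 = 0.2499
  L_3 = 0.2244
Posterior odds = (P(Z=3)·L_3) / (P(Z=2)·L_2) = (0.52·0.2244) / (0.28·0.2499) = 0.116688 / 0.069972 ≈ 1.6676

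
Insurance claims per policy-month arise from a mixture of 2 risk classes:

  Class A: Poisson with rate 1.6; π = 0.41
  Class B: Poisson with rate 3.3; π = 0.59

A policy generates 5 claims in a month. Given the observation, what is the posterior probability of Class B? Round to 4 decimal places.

0.9075

P(component k | x) = π_k·f_k(x) / marginal(x), where marginal(x) = Σ_j π_j·f_j(x).
Component likelihoods at x = 5 claims:
  p_A = 0.017642
  p_B = 0.120286
Unnormalised posteriors:
  π_A·p_A = 0.41 × 0.017642 = 0.00723321
  π_B·p_B = 0.59 × 0.120286 = 0.070969
Sum: 0.00723321 + 0.070969 = 0.0782022
P(Class B | 5 claims) ≈ 0.9075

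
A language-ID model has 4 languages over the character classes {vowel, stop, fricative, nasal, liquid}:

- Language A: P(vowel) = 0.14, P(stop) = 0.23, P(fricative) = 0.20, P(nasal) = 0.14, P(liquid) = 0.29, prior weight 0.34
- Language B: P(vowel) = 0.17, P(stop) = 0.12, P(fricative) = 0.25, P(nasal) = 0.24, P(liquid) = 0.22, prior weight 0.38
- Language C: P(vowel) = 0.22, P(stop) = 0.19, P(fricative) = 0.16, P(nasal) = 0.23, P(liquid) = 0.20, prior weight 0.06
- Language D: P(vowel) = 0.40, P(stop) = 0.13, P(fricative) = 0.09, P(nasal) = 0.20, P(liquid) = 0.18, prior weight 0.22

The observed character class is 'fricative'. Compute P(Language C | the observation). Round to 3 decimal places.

Posterior ∝ prior × likelihood, so P(k | x) ∝ P(Z=k) f_k(x); normalise over all components.
Categorical probabilities:
  p_A = P(fricative | comp) = 0.20
  p_B = P(fricative | comp) = 0.25
  p_C = P(fricative | comp) = 0.16
  p_D = P(fricative | comp) = 0.09
Multiply by the mixture weights:
  P(Z=A)·p_A = 0.34 × 0.2 = 0.068
  P(Z=B)·p_B = 0.38 × 0.25 = 0.095
  P(Z=C)·p_C = 0.06 × 0.16 = 0.0096
  P(Z=D)·p_D = 0.22 × 0.09 = 0.0198
Normaliser: 0.068 + 0.095 + 0.0096 + 0.0198 = 0.1924
P(Language C | 'fricative') ≈ 0.050

0.050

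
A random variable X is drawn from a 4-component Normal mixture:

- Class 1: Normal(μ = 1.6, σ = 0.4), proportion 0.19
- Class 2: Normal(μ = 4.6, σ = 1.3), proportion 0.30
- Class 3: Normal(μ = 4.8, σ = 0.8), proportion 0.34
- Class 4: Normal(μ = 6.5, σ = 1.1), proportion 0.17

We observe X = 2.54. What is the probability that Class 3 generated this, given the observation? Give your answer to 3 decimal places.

Apply Bayes' rule: the posterior for each component is proportional to its prior times its likelihood at x.
Normal densities:
  L_1 = 0.0630455
  L_2 = 0.0874397
  L_3 = 0.00922252
  L_4 = 0.000556274
Unnormalised posteriors:
  P(Z=1)·L_1 = 0.19 × 0.0630455 = 0.0119787
  P(Z=2)·L_2 = 0.30 × 0.0874397 = 0.0262319
  P(Z=3)·L_3 = 0.34 × 0.00922252 = 0.00313566
  P(Z=4)·L_4 = 0.17 × 0.000556274 = 9.45667e-05
Marginal: 0.0119787 + 0.0262319 + 0.00313566 + 9.45667e-05 = 0.0414408
So the posterior for Class 3 is 0.00313566 / 0.0414408 ≈ 0.076.

0.076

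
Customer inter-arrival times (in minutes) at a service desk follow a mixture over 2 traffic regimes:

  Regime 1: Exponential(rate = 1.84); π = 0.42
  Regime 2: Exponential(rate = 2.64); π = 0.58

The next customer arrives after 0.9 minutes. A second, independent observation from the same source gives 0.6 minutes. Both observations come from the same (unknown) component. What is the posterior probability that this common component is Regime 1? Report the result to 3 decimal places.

0.539

Posterior ∝ prior × likelihood, so P(k | x) ∝ π_k f_k(x); normalise over all components.
Since both observations come from the same component, the likelihood for component k is f_k(x₁)·f_k(x₂).
  p_1 = [1.84·e^(−1.84·0.9) = 1.84·e^(−1.6560) = 0.351258] × [0.610038] = 0.214281
  p_2 = [2.64·e^(−2.64·0.9) = 2.64·e^(−2.3760) = 0.245313] × [0.541604] = 0.132862
Weight by the priors:
  π_1·p_1 = 0.42 × 0.214281 = 0.0899979
  π_2·p_2 = 0.58 × 0.132862 = 0.0770601
Normaliser: 0.0899979 + 0.0770601 = 0.167058
Responsibility of Regime 1: 0.0899979 / 0.167058 ≈ 0.539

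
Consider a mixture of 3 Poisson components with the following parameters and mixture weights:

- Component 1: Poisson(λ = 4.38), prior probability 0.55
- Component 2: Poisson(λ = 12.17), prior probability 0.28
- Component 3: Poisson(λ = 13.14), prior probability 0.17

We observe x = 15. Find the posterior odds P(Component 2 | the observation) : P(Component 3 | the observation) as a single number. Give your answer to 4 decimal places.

1.3753

Posterior odds = (π_i f_i(x)) / (π_j f_j(x)); the normalising sum cancels.
Evaluate each component's likelihood at the observed value:
  p_1 = 4.01238e-05
  p_2 = 0.0754215
  p_3 = 0.0903236
Odds = (0.28/0.17) × (0.0754215/0.0903236) = 1.64706 × 0.835014 ≈ 1.3753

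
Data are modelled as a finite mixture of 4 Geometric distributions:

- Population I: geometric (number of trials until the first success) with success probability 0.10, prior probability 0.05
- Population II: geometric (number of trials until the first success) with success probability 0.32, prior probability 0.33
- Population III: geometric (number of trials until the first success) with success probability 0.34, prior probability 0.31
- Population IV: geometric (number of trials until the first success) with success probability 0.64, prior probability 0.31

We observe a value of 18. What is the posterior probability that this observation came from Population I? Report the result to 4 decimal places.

0.7763

Apply Bayes' rule: the posterior for each component is proportional to its prior times its likelihood at x.
Geometric probabilities:
  f_I = 0.0166772
  f_II = 0.00045478
  f_III = 0.000290888
  f_IV = 1.83368e-08
Unnormalised posteriors:
  P(Z=I)·f_I = 0.05 × 0.0166772 = 0.000833859
  P(Z=II)·f_II = 0.33 × 0.00045478 = 0.000150077
  P(Z=III)·f_III = 0.31 × 0.000290888 = 9.01753e-05
  P(Z=IV)·f_IV = 0.31 × 1.83368e-08 = 5.68439e-09
Sum: 0.000833859 + 0.000150077 + 9.01753e-05 + 5.68439e-09 = 0.00107412
P(Population I | data) = 0.000833859 / 0.00107412 ≈ 0.7763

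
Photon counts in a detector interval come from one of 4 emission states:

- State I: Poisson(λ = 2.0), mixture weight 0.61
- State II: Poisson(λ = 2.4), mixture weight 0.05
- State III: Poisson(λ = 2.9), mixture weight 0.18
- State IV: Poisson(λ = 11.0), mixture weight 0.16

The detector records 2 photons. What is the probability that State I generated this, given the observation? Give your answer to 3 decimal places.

0.751

Posterior ∝ prior × likelihood, so P(k | x) ∝ π_k f_k(x); normalise over all components.
Poisson probabilities:
  f_I = e^(−2.0)·2.0^2/2! = 0.270671
  f_II = e^(−2.4)·2.4^2/2! = 0.261268
  f_III = e^(−2.9)·2.9^2/2! = 0.231373
  f_IV = e^(−11.0)·11.0^2/2! = 0.00101045
Prior × likelihood for each component:
  π_I·f_I = 0.61 × 0.270671 = 0.165109
  π_II·f_II = 0.05 × 0.261268 = 0.0130634
  π_III·f_III = 0.18 × 0.231373 = 0.0416471
  π_IV·f_IV = 0.16 × 0.00101045 = 0.000161672
Normaliser: 0.165109 + 0.0130634 + 0.0416471 + 0.000161672 = 0.219981
So the posterior for State I is 0.165109 / 0.219981 ≈ 0.751.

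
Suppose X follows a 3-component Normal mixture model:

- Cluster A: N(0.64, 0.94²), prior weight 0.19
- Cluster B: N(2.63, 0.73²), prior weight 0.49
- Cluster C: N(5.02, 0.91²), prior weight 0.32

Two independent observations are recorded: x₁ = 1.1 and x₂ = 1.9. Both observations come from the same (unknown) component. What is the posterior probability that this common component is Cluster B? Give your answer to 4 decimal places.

0.4439

P(component k | x) = P(Z=k)·f_k(x) / marginal(x), where marginal(x) = Σ_j P(Z=j)·f_j(x).
Since both observations come from the same component, the likelihood for component k is f_k(x₁)·f_k(x₂).
  L_A = [0.376514] × [0.172832] = 0.0650738
  L_B = [0.0607732] × [0.331467] = 0.0201443
  L_C = [4.09674e-05] × [0.00122823] = 5.03175e-08
Unnormalised posteriors:
  P(Z=A)·L_A = 0.19 × 0.0650738 = 0.012364
  P(Z=B)·L_B = 0.49 × 0.0201443 = 0.00987071
  P(Z=C)·L_C = 0.32 × 5.03175e-08 = 1.61016e-08
Evidence: 0.012364 + 0.00987071 + 1.61016e-08 = 0.0222347
P(Cluster B | data) ≈ 0.4439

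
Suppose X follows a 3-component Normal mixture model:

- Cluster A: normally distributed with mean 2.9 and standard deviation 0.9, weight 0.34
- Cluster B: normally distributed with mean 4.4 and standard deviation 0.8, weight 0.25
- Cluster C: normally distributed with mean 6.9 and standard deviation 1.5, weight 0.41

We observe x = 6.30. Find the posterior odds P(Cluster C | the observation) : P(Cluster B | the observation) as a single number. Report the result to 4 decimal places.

Posterior odds = (π_i f_i(x)) / (π_j f_j(x)); the normalising sum cancels.
Component likelihoods at x = 6.30:
  p_A = (1/(0.9·√(2π)))·exp(−(6.30−2.9)²/(2·0.9²)) = 0.443269·exp(-7.13580) = 0.000352881
  p_B = (1/(0.8·√(2π)))·exp(−(6.30−4.4)²/(2·0.8²)) = 0.498678·exp(-2.82031) = 0.0297149
  p_C = (1/(1.5·√(2π)))·exp(−(6.30−6.9)²/(2·1.5²)) = 0.265962·exp(-0.08000) = 0.245513
0.100661 / 0.00742872 ≈ 13.5502

13.5502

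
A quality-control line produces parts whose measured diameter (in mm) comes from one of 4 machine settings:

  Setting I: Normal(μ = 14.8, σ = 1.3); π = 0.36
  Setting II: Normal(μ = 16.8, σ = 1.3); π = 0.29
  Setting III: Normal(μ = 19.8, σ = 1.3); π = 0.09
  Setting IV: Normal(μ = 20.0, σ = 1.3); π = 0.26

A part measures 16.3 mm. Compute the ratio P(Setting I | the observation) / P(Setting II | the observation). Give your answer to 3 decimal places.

0.687

Posterior odds = (π_i f_i(x)) / (π_j f_j(x)); the normalising sum cancels.
Normal densities:
  p_I = 0.157712
  p_II = 0.285
  p_III = 0.00818409
  p_IV = 0.00534497
0.0567764 / 0.0826499 ≈ 0.687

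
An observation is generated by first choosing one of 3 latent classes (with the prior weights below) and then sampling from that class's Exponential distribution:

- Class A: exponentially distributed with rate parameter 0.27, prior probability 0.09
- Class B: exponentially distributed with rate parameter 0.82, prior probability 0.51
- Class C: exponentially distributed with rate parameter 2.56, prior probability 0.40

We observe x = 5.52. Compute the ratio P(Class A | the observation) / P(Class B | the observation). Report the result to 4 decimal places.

1.2099

Since P(k|x) ∝ P(Z=k) f_k(x), the posterior odds are P(Z=i) f_i(x) / (P(Z=j) f_j(x)).
Exponential densities:
  p_A = 0.27·e^(−0.27·5.52) = 0.27·e^(−1.4904) = 0.0608263
  p_B = 0.82·e^(−0.82·5.52) = 0.82·e^(−4.5264) = 0.00887204
  p_C = 2.56·e^(−2.56·5.52) = 2.56·e^(−14.1312) = 1.86697e-06
Posterior odds = (P(Z=A)·p_A) / (P(Z=B)·p_B) = (0.09·0.0608263) / (0.51·0.00887204) = 0.00547437 / 0.00452474 ≈ 1.2099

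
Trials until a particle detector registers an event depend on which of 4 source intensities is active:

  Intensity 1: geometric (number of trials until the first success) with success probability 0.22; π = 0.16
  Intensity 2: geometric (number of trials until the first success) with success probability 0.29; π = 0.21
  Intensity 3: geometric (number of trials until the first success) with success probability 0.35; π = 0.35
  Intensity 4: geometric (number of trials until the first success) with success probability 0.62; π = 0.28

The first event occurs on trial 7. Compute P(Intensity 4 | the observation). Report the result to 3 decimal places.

Apply Bayes' rule: the posterior for each component is proportional to its prior times its likelihood at x.
Component likelihoods at x = 7:
  p_1 = 0.22·(1−0.22)^6 = 0.22·0.2252 = 0.0495439
  p_2 = 0.29·(1−0.29)^6 = 0.29·0.1281 = 0.0371491
  p_3 = 0.35·(1−0.35)^6 = 0.35·0.0754189 = 0.0263966
  p_4 = 0.62·(1−0.62)^6 = 0.62·0.00301094 = 0.00186678
Multiply by the mixture weights:
  π_1·p_1 = 0.16 × 0.0495439 = 0.00792703
  π_2·p_2 = 0.21 × 0.0371491 = 0.00780131
  π_3·p_3 = 0.35 × 0.0263966 = 0.00923881
  π_4·p_4 = 0.28 × 0.00186678 = 0.000522699
Denominator: 0.00792703 + 0.00780131 + 0.00923881 + 0.000522699 = 0.0254898
P(Intensity 4 | the observation) = 0.000522699 / 0.0254898 ≈ 0.021

0.021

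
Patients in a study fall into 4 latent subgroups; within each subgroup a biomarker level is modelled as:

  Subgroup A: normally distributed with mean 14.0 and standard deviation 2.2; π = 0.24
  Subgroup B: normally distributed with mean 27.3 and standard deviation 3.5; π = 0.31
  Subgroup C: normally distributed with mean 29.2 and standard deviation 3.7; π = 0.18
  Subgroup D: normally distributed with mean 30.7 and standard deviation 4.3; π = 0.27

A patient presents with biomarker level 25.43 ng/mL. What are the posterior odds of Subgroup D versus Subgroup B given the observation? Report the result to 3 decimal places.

The posterior odds equal the prior odds times the likelihood ratio: (w_i/w_j)·(f_i(x)/f_j(x)).
Normal densities:
  p_A = 2.49509e-07
  p_B = 0.0988223
  p_C = 0.0641604
  p_D = 0.04378
Odds = (0.27/0.31) × (0.04378/0.0988223) = 0.870968 × 0.443017 ≈ 0.386

0.386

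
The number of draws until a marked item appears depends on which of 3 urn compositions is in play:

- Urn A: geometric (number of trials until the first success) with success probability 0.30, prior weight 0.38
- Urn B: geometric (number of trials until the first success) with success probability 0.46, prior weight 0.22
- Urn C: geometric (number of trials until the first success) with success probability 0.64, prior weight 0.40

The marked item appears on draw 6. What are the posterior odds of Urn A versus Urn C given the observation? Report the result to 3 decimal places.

Posterior odds = (w_i f_i(x)) / (w_j f_j(x)); the normalising sum cancels.
Component likelihoods at x = 6:
  f_A = 0.050421
  f_B = 0.0211216
  f_C = 0.00386984
0.01916 / 0.00154793 ≈ 12.378

12.378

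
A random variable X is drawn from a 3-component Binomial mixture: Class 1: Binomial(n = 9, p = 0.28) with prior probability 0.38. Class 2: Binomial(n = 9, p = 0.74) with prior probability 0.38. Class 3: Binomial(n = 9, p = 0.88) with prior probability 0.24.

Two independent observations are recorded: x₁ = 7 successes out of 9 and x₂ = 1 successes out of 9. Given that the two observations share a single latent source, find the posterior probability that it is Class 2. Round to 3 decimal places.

0.082

The responsibility of component k is π_k f_k(x) divided by Σ_j π_j f_j(x).
Since both observations come from the same component, the likelihood for component k is f_k(x₁)·f_k(x₂).
  L_1 = [0.0025181] × [0.181995] = 0.000458284
  L_2 = [0.295714] × [0.000139079] = 4.11275e-05
  L_3 = [0.211857] × [3.40546e-07] = 7.21471e-08
Unnormalised posteriors:
  π_1·L_1 = 0.38 × 0.000458284 = 0.000174148
  π_2·L_2 = 0.38 × 4.11275e-05 = 1.56284e-05
  π_3·L_3 = 0.24 × 7.21471e-08 = 1.73153e-08
Sum: 0.000174148 + 1.56284e-05 + 1.73153e-08 = 0.000189793
P(Class 2 | data) ≈ 0.082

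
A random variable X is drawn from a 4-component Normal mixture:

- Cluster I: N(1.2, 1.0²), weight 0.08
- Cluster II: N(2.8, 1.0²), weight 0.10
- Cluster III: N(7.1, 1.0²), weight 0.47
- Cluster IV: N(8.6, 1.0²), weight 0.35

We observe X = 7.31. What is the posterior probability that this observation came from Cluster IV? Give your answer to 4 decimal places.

The responsibility of component k is P(Z=k) f_k(x) divided by Σ_j P(Z=j) f_j(x).
Component likelihoods at x = 7.31:
  f_I = (1/(1.0·√(2π)))·exp(−(7.31−1.2)²/(2·1.0²)) = 0.398942·exp(-18.66605) = 3.12139e-09
  f_II = (1/(1.0·√(2π)))·exp(−(7.31−2.8)²/(2·1.0²)) = 0.398942·exp(-10.17005) = 1.52797e-05
  f_III = (1/(1.0·√(2π)))·exp(−(7.31−7.1)²/(2·1.0²)) = 0.398942·exp(-0.02205) = 0.390242
  f_IV = (1/(1.0·√(2π)))·exp(−(7.31−8.6)²/(2·1.0²)) = 0.398942·exp(-0.83205) = 0.173602
Prior × likelihood for each component:
  P(Z=I)·f_I = 0.08 × 3.12139e-09 = 2.49711e-10
  P(Z=II)·f_II = 0.10 × 1.52797e-05 = 1.52797e-06
  P(Z=III)·f_III = 0.47 × 0.390242 = 0.183414
  P(Z=IV)·f_IV = 0.35 × 0.173602 = 0.0607608
Normaliser: 2.49711e-10 + 1.52797e-06 + 0.183414 + 0.0607608 = 0.244176
P(Cluster IV | x) ≈ 0.2488

0.2488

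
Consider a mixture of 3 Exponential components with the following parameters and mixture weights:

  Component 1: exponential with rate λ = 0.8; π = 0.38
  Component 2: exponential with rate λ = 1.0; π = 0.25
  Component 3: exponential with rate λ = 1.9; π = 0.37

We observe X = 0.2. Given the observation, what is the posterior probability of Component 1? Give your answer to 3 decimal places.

Apply Bayes' rule: the posterior for each component is proportional to its prior times its likelihood at x.
Exponential densities:
  f_1 = 0.8·e^(−0.8·0.2) = 0.8·e^(−0.1600) = 0.681715
  f_2 = 1.0·e^(−1.0·0.2) = 1.0·e^(−0.2000) = 0.818731
  f_3 = 1.9·e^(−1.9·0.2) = 1.9·e^(−0.3800) = 1.29934
Prior × likelihood for each component:
  P(Z=1)·f_1 = 0.38 × 0.681715 = 0.259052
  P(Z=2)·f_2 = 0.25 × 0.818731 = 0.204683
  P(Z=3)·f_3 = 0.37 × 1.29934 = 0.480755
Sum: 0.259052 + 0.204683 + 0.480755 = 0.944489
P(Component 1 | data) = 0.259052 / 0.944489 ≈ 0.274

0.274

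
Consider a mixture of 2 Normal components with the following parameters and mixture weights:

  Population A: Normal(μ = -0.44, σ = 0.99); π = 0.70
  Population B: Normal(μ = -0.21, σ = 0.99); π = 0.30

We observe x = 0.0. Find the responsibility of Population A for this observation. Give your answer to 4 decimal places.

0.6837

Posterior ∝ prior × likelihood, so P(k | x) ∝ π_k f_k(x); normalise over all components.
Component likelihoods at x = 0.0:
  f_A = 0.365075
  f_B = 0.394007
Weight by the priors:
  π_A·f_A = 0.70 × 0.365075 = 0.255552
  π_B·f_B = 0.30 × 0.394007 = 0.118202
Evidence: 0.255552 + 0.118202 = 0.373754
P(Population A | x) ≈ 0.6837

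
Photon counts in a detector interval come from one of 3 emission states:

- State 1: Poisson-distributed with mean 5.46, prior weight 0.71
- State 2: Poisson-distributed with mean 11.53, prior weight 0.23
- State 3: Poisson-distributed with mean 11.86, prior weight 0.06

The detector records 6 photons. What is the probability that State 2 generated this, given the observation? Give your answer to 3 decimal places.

Apply Bayes' rule: the posterior for each component is proportional to its prior times its likelihood at x.
Component likelihoods at x = 6 photons:
  p_1 = e^(−5.46)·5.46^6/6! = 0.156522
  p_2 = e^(−11.53)·11.53^6/6! = 0.0320795
  p_3 = e^(−11.86)·11.86^6/6! = 0.0273176
Unnormalised posteriors:
  π_1·p_1 = 0.71 × 0.156522 = 0.111131
  π_2·p_2 = 0.23 × 0.0320795 = 0.00737829
  π_3·p_3 = 0.06 × 0.0273176 = 0.00163906
Evidence: 0.111131 + 0.00737829 + 0.00163906 = 0.120148
P(State 2 | data) = 0.00737829 / 0.120148 ≈ 0.061

0.061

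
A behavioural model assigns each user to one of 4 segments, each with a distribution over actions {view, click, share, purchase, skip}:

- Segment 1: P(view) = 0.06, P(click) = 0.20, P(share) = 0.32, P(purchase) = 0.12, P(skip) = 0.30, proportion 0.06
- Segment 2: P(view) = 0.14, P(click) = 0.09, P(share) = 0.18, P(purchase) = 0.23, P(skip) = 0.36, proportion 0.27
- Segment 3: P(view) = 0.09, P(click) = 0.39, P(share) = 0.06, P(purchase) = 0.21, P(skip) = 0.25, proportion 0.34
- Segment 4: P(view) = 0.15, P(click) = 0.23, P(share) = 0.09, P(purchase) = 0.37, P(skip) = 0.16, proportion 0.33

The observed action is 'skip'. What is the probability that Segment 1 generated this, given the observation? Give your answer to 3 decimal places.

Posterior ∝ prior × likelihood, so P(k | x) ∝ w_k f_k(x); normalise over all components.
Evaluate each component's likelihood at the observed value:
  L_1 = 0.3
  L_2 = 0.36
  L_3 = 0.25
  L_4 = 0.16
Multiply by the mixture weights:
  w_1·L_1 = 0.06 × 0.3 = 0.018
  w_2·L_2 = 0.27 × 0.36 = 0.0972
  w_3·L_3 = 0.34 × 0.25 = 0.085
  w_4·L_4 = 0.33 × 0.16 = 0.0528
Normaliser: 0.018 + 0.0972 + 0.085 + 0.0528 = 0.253
P(Segment 1 | 'skip') = 0.018 / 0.253 ≈ 0.071

0.071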